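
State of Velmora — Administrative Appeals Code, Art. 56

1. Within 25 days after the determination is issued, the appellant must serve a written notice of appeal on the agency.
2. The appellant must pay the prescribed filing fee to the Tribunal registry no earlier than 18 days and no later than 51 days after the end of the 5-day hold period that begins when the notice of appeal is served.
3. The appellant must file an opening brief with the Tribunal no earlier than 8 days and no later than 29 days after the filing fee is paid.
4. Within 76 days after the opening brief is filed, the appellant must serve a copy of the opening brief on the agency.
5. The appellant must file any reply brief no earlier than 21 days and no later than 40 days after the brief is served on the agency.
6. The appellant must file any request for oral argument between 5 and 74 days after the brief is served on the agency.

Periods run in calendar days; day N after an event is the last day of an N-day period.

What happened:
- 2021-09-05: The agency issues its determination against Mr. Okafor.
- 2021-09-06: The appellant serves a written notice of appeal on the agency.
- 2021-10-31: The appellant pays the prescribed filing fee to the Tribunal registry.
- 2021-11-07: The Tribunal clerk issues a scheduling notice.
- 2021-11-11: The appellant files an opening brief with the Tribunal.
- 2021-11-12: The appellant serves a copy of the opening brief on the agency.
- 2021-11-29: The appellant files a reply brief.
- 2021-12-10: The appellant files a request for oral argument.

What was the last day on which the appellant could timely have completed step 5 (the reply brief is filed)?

Step 5 runs from 2021-11-12, when the brief is served on the agency. The window is 21–40 days after 2021-11-12; it closes on 2021-12-22.

2021-12-22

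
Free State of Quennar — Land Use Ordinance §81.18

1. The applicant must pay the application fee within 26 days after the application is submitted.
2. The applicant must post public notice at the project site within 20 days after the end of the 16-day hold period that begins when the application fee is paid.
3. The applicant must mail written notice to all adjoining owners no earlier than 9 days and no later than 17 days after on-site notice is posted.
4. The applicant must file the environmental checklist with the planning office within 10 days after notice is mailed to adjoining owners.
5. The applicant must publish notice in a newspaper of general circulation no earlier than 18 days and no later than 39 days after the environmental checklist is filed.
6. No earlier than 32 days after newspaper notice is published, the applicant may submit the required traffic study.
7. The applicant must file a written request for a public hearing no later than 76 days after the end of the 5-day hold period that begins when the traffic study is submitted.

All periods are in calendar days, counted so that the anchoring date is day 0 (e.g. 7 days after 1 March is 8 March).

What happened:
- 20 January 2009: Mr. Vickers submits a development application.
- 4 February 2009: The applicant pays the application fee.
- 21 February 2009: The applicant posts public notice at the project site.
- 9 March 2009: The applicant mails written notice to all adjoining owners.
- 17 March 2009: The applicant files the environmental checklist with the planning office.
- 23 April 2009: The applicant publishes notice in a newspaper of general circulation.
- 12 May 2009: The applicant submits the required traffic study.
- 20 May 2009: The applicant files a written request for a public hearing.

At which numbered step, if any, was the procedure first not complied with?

Step 6

Step 1: 26 days after 20 January 2009 (when the application is submitted) is 15 February 2009; done 4 February 2009 — timely.
Step 2: 20 days after 20 February 2009 (end of the 16-day hold period, which began when the application fee is paid on 4 February 2009) is 12 March 2009; completed 21 February 2009, before the deadline.
Step 3: the window is 9–17 days after 21 February 2009 (when on-site notice is posted), so 2 March 2009 through 10 March 2009; done 9 March 2009 — within the window.
Step 4: 10 days after 9 March 2009 (when notice is mailed to adjoining owners) is 19 March 2009; completed 17 March 2009, before the deadline.
Step 5: the window is 18–39 days after 17 March 2009 (when the environmental checklist is filed), so 4 April 2009 through 25 April 2009; done 23 April 2009 — within the window.
Step 6: the earliest permitted date is 32 days after 23 April 2009 (when newspaper notice is published), i.e. 25 May 2009; acted on 12 May 2009, 13 days prematurely.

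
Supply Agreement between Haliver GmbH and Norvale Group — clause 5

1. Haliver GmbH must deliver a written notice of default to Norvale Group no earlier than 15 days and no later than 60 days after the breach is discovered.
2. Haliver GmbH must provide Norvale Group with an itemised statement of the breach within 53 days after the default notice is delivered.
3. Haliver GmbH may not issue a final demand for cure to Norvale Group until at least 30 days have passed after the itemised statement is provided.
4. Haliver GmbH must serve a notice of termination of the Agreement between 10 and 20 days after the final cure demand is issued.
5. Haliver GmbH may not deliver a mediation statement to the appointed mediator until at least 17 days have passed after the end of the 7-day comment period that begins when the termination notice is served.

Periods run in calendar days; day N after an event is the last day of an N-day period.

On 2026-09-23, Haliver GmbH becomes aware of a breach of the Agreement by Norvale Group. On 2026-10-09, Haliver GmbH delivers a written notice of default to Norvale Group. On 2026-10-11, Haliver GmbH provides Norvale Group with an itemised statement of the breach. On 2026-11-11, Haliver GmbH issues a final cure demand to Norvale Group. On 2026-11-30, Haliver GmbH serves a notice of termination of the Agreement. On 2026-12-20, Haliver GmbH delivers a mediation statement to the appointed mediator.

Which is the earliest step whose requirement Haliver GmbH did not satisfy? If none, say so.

Step 5

Step 1: the window is 15–60 days after 2026-09-23 (when the breach is discovered), so 2026-10-08 through 2026-11-22; done 2026-10-09, which is between those dates.
Step 2: 53 days after 2026-10-09 (when the default notice is delivered) is 2026-12-01; 2026-10-11 is within that limit.
Step 3: the earliest permitted date is 30 days after 2026-10-11 (when the itemised statement is provided), i.e. 2026-11-10; done 2026-11-11, after the minimum wait.
Step 4: the window is 10–20 days after 2026-11-11 (when the final cure demand is issued), so 2026-11-21 through 2026-12-01; done 2026-11-30, which is between those dates.
Step 5: the earliest permitted date is 17 days after 2026-12-07 (end of the 7-day comment period, which began when the termination notice is served on 2026-11-30), i.e. 2026-12-24; 2026-12-20 is 4 days before the earliest permitted date.
No need to go further; step 5 was not satisfied.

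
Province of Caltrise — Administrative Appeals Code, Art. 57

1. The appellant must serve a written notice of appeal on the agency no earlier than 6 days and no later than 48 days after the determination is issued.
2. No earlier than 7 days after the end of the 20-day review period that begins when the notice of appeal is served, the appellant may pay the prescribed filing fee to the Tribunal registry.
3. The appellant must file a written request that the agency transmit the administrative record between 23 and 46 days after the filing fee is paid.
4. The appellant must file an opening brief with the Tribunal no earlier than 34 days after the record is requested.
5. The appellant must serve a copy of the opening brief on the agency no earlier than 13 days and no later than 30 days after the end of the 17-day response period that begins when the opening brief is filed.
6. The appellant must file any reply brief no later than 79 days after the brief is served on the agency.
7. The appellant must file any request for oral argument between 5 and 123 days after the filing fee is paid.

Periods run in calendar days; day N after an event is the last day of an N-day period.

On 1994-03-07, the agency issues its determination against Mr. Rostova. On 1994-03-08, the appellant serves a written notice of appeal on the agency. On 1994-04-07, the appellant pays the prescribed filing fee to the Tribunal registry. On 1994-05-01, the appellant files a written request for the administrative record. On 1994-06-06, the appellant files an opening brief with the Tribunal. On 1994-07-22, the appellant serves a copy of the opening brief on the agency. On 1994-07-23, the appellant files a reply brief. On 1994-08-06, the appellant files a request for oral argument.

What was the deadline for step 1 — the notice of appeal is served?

Step 1 runs from 1994-03-07, when the determination is issued. The window is 6–48 days after 1994-03-07; it closes on 1994-04-24.

1994-04-24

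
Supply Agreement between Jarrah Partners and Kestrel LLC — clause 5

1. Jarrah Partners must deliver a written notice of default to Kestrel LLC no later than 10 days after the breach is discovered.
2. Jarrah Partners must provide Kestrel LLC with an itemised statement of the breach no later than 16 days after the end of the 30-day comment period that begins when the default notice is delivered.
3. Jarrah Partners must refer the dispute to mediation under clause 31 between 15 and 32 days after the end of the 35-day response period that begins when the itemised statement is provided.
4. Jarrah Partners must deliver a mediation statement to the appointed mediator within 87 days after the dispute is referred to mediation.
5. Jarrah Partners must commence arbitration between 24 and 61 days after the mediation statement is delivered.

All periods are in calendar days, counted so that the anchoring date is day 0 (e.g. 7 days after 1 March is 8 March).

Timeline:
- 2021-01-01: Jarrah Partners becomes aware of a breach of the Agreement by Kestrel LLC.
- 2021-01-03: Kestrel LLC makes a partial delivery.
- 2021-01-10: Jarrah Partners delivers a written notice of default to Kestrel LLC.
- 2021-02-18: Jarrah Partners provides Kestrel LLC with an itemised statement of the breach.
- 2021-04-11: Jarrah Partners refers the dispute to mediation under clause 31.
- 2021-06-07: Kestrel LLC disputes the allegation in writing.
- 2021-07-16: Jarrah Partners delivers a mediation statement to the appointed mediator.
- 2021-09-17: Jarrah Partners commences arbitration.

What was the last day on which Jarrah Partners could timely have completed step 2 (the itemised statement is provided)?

2021-02-25

The default notice is delivered on 2021-01-10; the 30-day comment period therefore ends 2021-02-09, and step 2 runs from that date. 16 days after 2021-02-09 is 2021-02-25.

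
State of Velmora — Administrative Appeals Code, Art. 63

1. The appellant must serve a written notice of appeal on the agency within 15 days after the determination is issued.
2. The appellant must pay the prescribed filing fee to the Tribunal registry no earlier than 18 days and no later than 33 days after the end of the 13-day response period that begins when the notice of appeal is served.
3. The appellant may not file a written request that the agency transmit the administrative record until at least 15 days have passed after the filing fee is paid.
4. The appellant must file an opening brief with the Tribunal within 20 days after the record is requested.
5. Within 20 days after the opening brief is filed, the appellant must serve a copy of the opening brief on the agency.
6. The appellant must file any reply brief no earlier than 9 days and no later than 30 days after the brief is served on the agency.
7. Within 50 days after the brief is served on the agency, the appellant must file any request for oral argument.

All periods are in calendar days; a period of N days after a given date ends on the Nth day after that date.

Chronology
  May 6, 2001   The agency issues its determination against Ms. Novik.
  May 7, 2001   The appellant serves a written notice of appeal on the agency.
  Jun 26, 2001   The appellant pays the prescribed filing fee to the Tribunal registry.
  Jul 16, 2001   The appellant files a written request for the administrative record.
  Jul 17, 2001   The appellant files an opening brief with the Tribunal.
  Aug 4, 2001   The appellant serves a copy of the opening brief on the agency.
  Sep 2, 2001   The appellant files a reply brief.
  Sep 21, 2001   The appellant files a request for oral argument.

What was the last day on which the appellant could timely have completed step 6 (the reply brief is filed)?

Step 6 runs from Aug 4, 2001, when the brief is served on the agency. The window is 9–30 days after Aug 4, 2001; it closes on Sep 3, 2001.

Sep 3, 2001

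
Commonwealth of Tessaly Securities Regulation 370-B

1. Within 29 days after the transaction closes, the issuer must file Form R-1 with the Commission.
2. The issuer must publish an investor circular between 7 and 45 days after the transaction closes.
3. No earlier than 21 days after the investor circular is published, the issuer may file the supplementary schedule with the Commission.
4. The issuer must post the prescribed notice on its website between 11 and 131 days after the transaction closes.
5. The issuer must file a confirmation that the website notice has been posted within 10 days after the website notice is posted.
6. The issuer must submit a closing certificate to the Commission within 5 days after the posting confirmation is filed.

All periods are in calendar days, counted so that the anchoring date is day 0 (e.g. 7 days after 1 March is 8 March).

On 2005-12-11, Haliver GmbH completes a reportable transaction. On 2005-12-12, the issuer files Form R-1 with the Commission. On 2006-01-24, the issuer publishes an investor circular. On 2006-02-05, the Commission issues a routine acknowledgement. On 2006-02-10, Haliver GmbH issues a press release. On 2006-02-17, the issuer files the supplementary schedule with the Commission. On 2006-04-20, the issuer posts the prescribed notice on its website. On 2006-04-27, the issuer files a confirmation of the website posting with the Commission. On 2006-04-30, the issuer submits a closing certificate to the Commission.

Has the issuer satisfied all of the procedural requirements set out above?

(1) due by 2005-12-11 + 29 days = 2006-01-09; 2005-12-12 is within that limit.
(2) the permitted window runs from 2005-12-11 + 7 = 2005-12-18 to 2005-12-11 + 45 = 2006-01-25; 2006-01-24 falls inside that range.
(3) permitted from 2006-01-24 + 21 days = 2006-02-14 onward; done 2006-02-17 — permitted.
(4) the permitted window runs from 2005-12-11 + 11 = 2005-12-22 to 2005-12-11 + 131 = 2006-04-21; done 2006-04-20, which is between those dates.
(5) due by 2006-04-20 + 10 days = 2006-04-30; completed 2006-04-27, before the deadline.
(6) due by 2006-04-27 + 5 days = 2006-05-02; completed 2006-04-30, before the deadline.

Yes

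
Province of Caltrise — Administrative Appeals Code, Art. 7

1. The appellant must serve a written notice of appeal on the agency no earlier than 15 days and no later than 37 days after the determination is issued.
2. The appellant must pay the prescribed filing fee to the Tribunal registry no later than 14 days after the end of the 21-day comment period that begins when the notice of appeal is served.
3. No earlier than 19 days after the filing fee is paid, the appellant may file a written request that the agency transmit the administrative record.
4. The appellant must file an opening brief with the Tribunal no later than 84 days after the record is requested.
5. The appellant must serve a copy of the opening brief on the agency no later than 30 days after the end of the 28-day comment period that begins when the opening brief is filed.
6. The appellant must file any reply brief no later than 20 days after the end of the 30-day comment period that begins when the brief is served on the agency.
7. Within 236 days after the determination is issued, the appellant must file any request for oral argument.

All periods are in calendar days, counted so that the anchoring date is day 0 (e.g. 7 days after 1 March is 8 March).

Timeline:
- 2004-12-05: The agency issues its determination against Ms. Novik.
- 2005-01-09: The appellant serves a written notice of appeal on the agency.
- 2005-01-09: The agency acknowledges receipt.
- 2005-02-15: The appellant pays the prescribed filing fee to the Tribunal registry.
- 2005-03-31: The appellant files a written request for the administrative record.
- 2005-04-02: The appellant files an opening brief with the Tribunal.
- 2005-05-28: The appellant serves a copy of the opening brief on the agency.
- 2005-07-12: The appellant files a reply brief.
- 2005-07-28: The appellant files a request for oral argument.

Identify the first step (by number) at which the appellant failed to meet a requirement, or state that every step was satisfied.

Step 2

(1) the permitted window runs from 2004-12-05 + 15 = 2004-12-20 to 2004-12-05 + 37 = 2005-01-11; 2005-01-09 falls inside that range.
(2) due by 2005-01-30 + 14 days = 2005-02-13; done 2005-02-15 — 2 days late.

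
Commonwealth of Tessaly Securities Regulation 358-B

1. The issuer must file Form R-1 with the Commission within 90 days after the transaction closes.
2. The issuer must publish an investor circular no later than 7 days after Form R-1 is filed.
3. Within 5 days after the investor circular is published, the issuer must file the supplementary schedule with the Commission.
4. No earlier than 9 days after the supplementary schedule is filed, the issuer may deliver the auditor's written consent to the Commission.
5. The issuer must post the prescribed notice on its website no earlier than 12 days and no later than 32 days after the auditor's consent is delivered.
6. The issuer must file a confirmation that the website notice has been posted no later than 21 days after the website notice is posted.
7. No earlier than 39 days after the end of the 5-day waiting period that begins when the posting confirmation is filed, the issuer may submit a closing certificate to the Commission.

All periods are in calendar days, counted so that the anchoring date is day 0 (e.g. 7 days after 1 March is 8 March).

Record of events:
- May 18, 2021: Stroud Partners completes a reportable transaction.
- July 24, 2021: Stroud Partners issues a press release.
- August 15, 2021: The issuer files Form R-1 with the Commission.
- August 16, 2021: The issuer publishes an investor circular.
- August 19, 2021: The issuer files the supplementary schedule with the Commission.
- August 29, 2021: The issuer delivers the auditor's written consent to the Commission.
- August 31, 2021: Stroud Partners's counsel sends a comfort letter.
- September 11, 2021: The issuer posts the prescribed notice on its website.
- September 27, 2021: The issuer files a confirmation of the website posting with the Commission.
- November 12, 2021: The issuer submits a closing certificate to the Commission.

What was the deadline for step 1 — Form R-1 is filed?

Step 1 runs from May 18, 2021, when the transaction closes. 90 days after May 18, 2021 is August 16, 2021.

August 16, 2021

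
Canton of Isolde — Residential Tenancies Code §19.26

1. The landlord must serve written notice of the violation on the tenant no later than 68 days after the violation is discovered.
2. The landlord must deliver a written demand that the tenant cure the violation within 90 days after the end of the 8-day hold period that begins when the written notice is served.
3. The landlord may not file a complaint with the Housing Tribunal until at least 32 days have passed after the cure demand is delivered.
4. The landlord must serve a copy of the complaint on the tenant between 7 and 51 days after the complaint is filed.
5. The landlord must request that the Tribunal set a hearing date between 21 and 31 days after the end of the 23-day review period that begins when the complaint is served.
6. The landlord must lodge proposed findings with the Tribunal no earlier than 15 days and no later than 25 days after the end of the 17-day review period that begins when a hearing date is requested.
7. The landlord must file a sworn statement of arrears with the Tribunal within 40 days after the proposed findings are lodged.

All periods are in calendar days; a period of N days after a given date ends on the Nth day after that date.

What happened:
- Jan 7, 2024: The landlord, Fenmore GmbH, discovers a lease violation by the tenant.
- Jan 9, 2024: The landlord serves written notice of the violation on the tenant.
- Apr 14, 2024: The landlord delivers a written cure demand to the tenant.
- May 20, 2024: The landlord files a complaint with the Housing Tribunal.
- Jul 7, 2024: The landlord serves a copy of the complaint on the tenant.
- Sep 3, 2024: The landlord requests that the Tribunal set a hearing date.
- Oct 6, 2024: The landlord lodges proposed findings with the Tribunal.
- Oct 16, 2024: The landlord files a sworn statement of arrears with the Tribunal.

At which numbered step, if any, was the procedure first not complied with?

Step 5

Step 1 — counting 68 days from Jan 7, 2024 (when the violation is discovered) gives a deadline of Mar 15, 2024; completed Jan 9, 2024, before the deadline.
Step 2 — counting 90 days from Jan 17, 2024 (end of the 8-day hold period, which began when the written notice is served on Jan 9, 2024) gives a deadline of Apr 16, 2024; Apr 14, 2024 is within that limit.
Step 3 — must wait 32 days from Apr 14, 2024 (when the cure demand is delivered), so not before May 16, 2024; done May 20, 2024, after the minimum wait.
Step 4 — 7 and 51 days from May 20, 2024 (when the complaint is filed) are May 27, 2024 and Jul 10, 2024 respectively; done Jul 7, 2024, which is between those dates.
Step 5 — 21 and 31 days from Jul 30, 2024 (end of the 23-day review period, which began when the complaint is served on Jul 7, 2024) are Aug 20, 2024 and Aug 30, 2024 respectively; Sep 3, 2024 is 4 days past the end of the window.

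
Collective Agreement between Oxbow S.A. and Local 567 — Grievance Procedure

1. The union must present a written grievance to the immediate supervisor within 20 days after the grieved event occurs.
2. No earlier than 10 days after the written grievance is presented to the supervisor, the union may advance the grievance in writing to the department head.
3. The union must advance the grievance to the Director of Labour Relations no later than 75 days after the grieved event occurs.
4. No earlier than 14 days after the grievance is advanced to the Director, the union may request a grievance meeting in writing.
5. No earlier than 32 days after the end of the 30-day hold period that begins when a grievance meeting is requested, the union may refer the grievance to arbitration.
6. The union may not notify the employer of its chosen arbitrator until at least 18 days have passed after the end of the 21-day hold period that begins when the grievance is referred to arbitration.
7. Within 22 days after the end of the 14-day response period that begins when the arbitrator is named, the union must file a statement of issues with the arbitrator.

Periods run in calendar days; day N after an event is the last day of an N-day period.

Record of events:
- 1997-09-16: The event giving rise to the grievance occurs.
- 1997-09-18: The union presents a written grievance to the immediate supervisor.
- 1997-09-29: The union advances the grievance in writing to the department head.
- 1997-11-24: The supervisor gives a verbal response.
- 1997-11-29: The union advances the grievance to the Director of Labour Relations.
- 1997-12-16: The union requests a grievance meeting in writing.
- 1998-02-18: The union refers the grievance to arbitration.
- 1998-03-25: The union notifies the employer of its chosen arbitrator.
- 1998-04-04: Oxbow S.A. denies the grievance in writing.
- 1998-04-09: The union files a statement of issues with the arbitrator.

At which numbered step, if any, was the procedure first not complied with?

Step 6

Step 1: 20 days after 1997-09-16 (when the grieved event occurs) is 1997-10-06; done 1997-09-18 — timely.
Step 2: the earliest permitted date is 10 days after 1997-09-18 (when the written grievance is presented to the supervisor), i.e. 1997-09-28; 1997-09-29 is on or after that date.
Step 3: 75 days after 1997-09-16 (when the grieved event occurs) is 1997-11-30; completed 1997-11-29, before the deadline.
Step 4: the earliest permitted date is 14 days after 1997-11-29 (when the grievance is advanced to the Director), i.e. 1997-12-13; done 1997-12-16, after the minimum wait.
Step 5: the earliest permitted date is 32 days after 1998-01-15 (end of the 30-day hold period, which began when a grievance meeting is requested on 1997-12-16), i.e. 1998-02-16; done 1998-02-18, after the minimum wait.
Step 6: the earliest permitted date is 18 days after 1998-03-11 (end of the 21-day hold period, which began when the grievance is referred to arbitration on 1998-02-18), i.e. 1998-03-29; 1998-03-25 is 4 days before the earliest permitted date.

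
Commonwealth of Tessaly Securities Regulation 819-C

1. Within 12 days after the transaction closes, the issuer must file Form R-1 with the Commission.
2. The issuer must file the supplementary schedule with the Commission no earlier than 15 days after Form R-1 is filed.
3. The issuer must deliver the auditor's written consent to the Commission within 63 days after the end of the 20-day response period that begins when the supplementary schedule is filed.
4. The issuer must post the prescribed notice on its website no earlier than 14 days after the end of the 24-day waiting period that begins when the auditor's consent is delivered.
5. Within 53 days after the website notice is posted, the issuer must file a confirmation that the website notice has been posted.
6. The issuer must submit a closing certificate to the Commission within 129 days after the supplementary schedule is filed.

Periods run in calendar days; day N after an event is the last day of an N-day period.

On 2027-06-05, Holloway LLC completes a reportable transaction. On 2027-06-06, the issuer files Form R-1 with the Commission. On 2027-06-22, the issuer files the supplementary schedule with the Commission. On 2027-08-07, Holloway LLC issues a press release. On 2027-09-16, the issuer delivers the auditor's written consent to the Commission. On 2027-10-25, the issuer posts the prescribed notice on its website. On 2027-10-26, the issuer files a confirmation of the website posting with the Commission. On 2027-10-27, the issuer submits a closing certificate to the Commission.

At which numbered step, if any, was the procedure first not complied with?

Step 3

Step 1 — counting 12 days from 2027-06-05 (when the transaction closes) gives a deadline of 2027-06-17; done 2027-06-06 — timely.
Step 2 — must wait 15 days from 2027-06-06 (when Form R-1 is filed), so not before 2027-06-21; done 2027-06-22 — permitted.
Step 3 — counting 63 days from 2027-07-12 (end of the 20-day response period, which began when the supplementary schedule is filed on 2027-06-22) gives a deadline of 2027-09-13; done 2027-09-16 — 3 days late.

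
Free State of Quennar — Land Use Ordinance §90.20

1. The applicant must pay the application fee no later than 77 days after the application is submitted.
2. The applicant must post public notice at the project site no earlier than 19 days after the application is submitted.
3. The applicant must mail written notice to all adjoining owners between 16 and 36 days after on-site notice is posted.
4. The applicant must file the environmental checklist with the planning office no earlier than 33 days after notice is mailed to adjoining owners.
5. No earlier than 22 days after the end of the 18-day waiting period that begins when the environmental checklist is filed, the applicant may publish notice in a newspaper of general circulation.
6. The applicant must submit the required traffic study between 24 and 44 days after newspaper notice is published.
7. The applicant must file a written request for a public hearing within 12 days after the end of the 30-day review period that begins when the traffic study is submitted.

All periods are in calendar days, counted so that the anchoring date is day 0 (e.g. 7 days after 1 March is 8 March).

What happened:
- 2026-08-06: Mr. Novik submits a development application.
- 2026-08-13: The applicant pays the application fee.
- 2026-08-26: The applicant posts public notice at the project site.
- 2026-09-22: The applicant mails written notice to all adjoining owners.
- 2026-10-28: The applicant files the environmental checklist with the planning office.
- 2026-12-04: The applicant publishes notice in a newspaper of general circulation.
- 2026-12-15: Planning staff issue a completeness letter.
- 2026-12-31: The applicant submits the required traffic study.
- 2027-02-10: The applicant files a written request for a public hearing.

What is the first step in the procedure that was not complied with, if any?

Step 1 — counting 77 days from 2026-08-06 (when the application is submitted) gives a deadline of 2026-10-22; done 2026-08-13 — timely.
Step 2 — must wait 19 days from 2026-08-06 (when the application is submitted), so not before 2026-08-25; 2026-08-26 is on or after that date.
Step 3 — 16 and 36 days from 2026-08-26 (when on-site notice is posted) are 2026-09-11 and 2026-10-01 respectively; done 2026-09-22, which is between those dates.
Step 4 — must wait 33 days from 2026-09-22 (when notice is mailed to adjoining owners), so not before 2026-10-25; 2026-10-28 is on or after that date.
Step 5 — must wait 22 days from 2026-11-15 (end of the 18-day waiting period, which began when the environmental checklist is filed on 2026-10-28), so not before 2026-12-07; done 2026-12-04 — 3 days too early.

Step 5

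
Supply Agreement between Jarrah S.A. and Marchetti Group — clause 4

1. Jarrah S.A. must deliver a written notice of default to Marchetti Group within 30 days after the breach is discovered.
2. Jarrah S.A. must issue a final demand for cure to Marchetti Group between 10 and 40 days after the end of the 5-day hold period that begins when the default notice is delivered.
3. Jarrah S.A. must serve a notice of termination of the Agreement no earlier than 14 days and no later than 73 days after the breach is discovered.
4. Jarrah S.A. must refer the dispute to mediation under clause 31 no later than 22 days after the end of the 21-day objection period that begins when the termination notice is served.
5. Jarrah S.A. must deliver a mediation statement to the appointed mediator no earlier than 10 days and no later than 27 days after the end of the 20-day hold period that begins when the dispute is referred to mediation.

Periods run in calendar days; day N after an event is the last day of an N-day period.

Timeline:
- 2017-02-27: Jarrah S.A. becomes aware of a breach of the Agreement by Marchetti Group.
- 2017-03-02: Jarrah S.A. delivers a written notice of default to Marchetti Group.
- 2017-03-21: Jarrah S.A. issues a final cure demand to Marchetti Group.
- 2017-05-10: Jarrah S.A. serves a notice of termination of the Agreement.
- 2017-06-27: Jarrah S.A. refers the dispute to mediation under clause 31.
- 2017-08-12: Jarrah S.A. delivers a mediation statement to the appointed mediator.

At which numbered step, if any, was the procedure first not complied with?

Step 1: 30 days after 2017-02-27 (when the breach is discovered) is 2017-03-29; 2017-03-02 is within that limit.
Step 2: the window is 10–40 days after 2017-03-07 (end of the 5-day hold period, which began when the default notice is delivered on 2017-03-02), so 2017-03-17 through 2017-04-16; done 2017-03-21, which is between those dates.
Step 3: the window is 14–73 days after 2017-02-27 (when the breach is discovered), so 2017-03-13 through 2017-05-11; done 2017-05-10, which is between those dates.
Step 4: 22 days after 2017-05-31 (end of the 21-day objection period, which began when the termination notice is served on 2017-05-10) is 2017-06-22; done 2017-06-27 — 5 days late.

Step 4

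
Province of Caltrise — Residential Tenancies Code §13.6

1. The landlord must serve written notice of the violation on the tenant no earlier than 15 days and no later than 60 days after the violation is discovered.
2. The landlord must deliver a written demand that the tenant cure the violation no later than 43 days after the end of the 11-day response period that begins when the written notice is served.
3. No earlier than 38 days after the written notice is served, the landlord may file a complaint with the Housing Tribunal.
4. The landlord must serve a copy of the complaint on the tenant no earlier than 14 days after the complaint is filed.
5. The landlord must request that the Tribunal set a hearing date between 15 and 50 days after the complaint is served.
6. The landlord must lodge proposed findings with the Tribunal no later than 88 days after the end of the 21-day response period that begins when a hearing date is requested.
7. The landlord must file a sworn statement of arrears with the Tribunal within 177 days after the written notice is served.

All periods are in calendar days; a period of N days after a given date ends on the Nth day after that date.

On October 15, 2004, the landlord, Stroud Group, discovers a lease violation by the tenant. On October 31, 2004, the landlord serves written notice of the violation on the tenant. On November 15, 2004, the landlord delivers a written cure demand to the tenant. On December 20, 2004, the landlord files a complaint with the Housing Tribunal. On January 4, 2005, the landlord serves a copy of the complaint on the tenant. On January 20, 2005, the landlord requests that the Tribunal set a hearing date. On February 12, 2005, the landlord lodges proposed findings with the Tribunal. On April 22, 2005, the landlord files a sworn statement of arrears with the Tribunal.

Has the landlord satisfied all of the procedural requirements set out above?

(1) the permitted window runs from October 15, 2004 + 15 = October 30, 2004 to October 15, 2004 + 60 = December 14, 2004; done October 31, 2004, which is between those dates.
(2) due by November 11, 2004 + 43 days = December 24, 2004; completed November 15, 2004, before the deadline.
(3) permitted from October 31, 2004 + 38 days = December 8, 2004 onward; done December 20, 2004, after the minimum wait.
(4) permitted from December 20, 2004 + 14 days = January 3, 2005 onward; January 4, 2005 is on or after that date.
(5) the permitted window runs from January 4, 2005 + 15 = January 19, 2005 to January 4, 2005 + 50 = February 23, 2005; done January 20, 2005, which is between those dates.
(6) due by February 10, 2005 + 88 days = May 9, 2005; completed February 12, 2005, before the deadline.
(7) due by October 31, 2004 + 177 days = April 26, 2005; done April 22, 2005 — timely.

Yes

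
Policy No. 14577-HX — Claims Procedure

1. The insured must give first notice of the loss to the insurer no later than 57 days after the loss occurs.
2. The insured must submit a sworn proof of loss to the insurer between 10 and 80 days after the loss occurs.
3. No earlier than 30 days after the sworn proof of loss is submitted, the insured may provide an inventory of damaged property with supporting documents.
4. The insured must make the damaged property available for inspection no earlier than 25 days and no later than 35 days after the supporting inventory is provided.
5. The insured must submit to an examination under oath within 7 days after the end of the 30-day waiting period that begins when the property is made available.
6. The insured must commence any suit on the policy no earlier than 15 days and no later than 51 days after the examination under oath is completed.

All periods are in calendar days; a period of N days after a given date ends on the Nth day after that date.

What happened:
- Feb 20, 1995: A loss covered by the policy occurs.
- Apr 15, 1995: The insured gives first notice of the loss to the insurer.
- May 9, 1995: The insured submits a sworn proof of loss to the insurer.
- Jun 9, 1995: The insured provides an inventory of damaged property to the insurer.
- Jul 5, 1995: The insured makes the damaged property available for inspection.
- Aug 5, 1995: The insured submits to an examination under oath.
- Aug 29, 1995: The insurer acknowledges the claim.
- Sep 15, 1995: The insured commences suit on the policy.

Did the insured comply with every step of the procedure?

Yes

Step 1 — counting 57 days from Feb 20, 1995 (when the loss occurs) gives a deadline of Apr 18, 1995; completed Apr 15, 1995, before the deadline.
Step 2 — 10 and 80 days from Feb 20, 1995 (when the loss occurs) are Mar 2, 1995 and May 11, 1995 respectively; done May 9, 1995, which is between those dates.
Step 3 — must wait 30 days from May 9, 1995 (when the sworn proof of loss is submitted), so not before Jun 8, 1995; Jun 9, 1995 is on or after that date.
Step 4 — 25 and 35 days from Jun 9, 1995 (when the supporting inventory is provided) are Jul 4, 1995 and Jul 14, 1995 respectively; Jul 5, 1995 falls inside that range.
Step 5 — counting 7 days from Aug 4, 1995 (end of the 30-day waiting period, which began when the property is made available on Jul 5, 1995) gives a deadline of Aug 11, 1995; done Aug 5, 1995 — timely.
Step 6 — 15 and 51 days from Aug 5, 1995 (when the examination under oath is completed) are Aug 20, 1995 and Sep 25, 1995 respectively; done Sep 15, 1995, which is between those dates.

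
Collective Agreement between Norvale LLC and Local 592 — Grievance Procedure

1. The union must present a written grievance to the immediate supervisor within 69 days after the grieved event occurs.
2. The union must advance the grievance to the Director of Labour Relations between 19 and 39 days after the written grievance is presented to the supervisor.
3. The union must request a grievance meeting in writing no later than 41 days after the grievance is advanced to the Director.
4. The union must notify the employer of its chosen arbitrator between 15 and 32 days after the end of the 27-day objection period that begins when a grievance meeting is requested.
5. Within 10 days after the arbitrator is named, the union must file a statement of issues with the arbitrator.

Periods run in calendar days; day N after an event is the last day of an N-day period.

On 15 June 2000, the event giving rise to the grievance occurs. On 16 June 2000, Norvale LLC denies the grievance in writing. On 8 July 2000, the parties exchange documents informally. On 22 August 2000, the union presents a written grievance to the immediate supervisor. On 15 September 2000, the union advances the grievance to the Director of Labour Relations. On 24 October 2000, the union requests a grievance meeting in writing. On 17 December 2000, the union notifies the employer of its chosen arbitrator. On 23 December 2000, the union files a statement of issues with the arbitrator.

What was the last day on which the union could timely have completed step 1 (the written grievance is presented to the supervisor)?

23 August 2000

Step 1 runs from 15 June 2000, when the grieved event occurs. 69 days after 15 June 2000 is 23 August 2000.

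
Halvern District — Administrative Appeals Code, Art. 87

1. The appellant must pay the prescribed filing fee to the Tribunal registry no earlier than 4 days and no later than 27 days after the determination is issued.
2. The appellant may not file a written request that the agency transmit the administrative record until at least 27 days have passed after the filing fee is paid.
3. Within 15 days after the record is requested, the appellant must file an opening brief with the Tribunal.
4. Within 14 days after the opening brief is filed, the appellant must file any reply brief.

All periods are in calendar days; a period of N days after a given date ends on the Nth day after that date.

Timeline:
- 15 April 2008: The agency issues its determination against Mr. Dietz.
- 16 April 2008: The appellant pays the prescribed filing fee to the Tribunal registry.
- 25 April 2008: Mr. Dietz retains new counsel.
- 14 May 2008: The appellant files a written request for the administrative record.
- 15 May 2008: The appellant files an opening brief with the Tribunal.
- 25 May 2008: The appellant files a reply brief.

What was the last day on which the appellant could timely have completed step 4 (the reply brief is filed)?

29 May 2008

Step 4 runs from 15 May 2008, when the opening brief is filed. 14 days after 15 May 2008 is 29 May 2008.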